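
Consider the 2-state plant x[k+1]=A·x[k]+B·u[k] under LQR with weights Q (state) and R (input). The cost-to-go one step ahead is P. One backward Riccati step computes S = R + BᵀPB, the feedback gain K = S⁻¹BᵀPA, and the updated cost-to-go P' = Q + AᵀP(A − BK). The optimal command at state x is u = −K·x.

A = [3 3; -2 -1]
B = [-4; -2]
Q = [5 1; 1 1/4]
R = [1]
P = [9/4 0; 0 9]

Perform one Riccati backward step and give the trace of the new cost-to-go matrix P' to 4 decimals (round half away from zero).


BᵀP = [-9.0000 -18.0000]
S = R + BᵀPB = [1] + [72.0000] = [73.0000]
BᵀPA = [9.0000 -9.0000]
K = S⁻¹·BᵀPA = [0.1233 -0.1233]
A−BK = [3.4932 2.5068; -1.7534 -1.2466]
AᵀP(A−BK) = [55.1404 39.3596; 39.3596 28.1404]
P' = Q + AᵀP(A−BK) = [60.1404 40.3596; 40.3596 28.3904]
tr(P') = 88.5308

88.5308


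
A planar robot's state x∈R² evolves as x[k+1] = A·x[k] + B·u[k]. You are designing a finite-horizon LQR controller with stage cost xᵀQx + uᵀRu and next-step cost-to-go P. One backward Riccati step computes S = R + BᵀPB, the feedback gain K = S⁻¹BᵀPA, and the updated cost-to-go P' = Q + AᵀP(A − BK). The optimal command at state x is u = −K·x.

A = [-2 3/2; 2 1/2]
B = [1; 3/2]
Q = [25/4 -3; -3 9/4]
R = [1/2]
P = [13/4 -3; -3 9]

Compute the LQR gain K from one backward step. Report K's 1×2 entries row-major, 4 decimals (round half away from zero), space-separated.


1.5667 0.2250

BᵀP = [-1.2500 10.5000]
S = R + BᵀPB = [1/2] + [14.5000] = [15.0000]
BᵀPA = [23.5000 3.3750]
K = S⁻¹·BᵀPA = [1.5667 0.2250]
A−BK = [-3.5667 1.2750; -0.3500 0.1625]
AᵀP(A−BK) = [36.1833 -12.0375; -12.0375 4.3031]
P' = Q + AᵀP(A−BK) = [42.4333 -15.0375; -15.0375 6.5531]
tr(P') = 48.9865


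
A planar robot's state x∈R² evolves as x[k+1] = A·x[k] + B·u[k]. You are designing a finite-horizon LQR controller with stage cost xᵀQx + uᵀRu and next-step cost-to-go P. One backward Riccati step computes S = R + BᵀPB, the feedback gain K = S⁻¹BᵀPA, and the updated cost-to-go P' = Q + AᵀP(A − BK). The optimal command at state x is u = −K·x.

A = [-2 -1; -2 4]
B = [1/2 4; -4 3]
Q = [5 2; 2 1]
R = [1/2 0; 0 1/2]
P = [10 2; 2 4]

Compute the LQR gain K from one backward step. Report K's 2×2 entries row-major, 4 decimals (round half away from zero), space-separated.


BᵀP = [-3.0000 -15.0000; 46.0000 20.0000]
S = R + BᵀPB = [1/2 0; 0 1/2] + [58.5000 -57.0000; -57.0000 244.0000] = [59.0000 -57.0000; -57.0000 244.5000]
BᵀPA = [36.0000 -57.0000; -132.0000 34.0000]
K = S⁻¹·BᵀPA = [0.1143 -1.0735; -0.5132 -0.1112]
A−BK = [-0.0043 -0.0184; -0.0030 0.0395]
AᵀP(A−BK) = [0.1385 -0.0327; -0.0327 0.5891]
P' = Q + AᵀP(A−BK) = [5.1385 1.9673; 1.9673 1.5891]
tr(P') = 6.7276

0.1143 -1.0735 -0.5132 -0.1112


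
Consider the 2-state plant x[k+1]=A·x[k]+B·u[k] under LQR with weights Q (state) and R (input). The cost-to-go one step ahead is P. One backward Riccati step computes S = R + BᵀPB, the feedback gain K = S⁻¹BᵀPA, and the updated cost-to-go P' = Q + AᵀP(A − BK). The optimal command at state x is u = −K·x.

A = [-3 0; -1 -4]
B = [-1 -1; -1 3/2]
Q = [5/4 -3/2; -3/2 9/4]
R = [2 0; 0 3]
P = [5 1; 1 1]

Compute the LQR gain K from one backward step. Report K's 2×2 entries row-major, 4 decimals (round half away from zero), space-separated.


1.8110 1.0079 0.6299 -0.6929

BᵀP = [-6.0000 -2.0000; -3.5000 0.5000]
S = R + BᵀPB = [2 0; 0 3] + [8.0000 3.0000; 3.0000 4.2500] = [10.0000 3.0000; 3.0000 7.2500]
BᵀPA = [20.0000 8.0000; 10.0000 -2.0000]
K = S⁻¹·BᵀPA = [1.8110 1.0079; 0.6299 -0.6929]
A−BK = [-0.5591 0.3150; -0.1339 -1.9528]
AᵀP(A−BK) = [9.4803 2.7717; 2.7717 6.5512]
P' = Q + AᵀP(A−BK) = [10.7303 1.2717; 1.2717 8.8012]
tr(P') = 19.5315


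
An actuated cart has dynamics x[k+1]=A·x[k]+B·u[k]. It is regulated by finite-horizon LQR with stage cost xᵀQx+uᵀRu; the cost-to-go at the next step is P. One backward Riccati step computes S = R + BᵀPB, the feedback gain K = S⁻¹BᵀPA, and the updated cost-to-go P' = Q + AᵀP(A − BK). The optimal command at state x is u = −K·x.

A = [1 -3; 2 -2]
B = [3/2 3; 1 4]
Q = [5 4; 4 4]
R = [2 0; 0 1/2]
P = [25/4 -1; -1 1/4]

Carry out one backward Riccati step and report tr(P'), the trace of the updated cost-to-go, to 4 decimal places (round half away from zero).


10.1236

BᵀP = [8.3750 -1.2500; 14.7500 -2.0000]
S = R + BᵀPB = [2 0; 0 1/2] + [11.3125 20.1250; 20.1250 36.2500] = [13.3125 20.1250; 20.1250 36.7500]
BᵀPA = [5.8750 -22.6250; 10.7500 -40.2500]
K = S⁻¹·BᵀPA = [-0.0052 -0.2545; 0.2954 -0.9558]
A−BK = [0.1217 0.2494; 0.8237 2.0779]
AᵀP(A−BK) = [0.1054 0.0208; 0.0208 1.0182]
P' = Q + AᵀP(A−BK) = [5.1054 4.0208; 4.0208 5.0182]
tr(P') = 10.1236


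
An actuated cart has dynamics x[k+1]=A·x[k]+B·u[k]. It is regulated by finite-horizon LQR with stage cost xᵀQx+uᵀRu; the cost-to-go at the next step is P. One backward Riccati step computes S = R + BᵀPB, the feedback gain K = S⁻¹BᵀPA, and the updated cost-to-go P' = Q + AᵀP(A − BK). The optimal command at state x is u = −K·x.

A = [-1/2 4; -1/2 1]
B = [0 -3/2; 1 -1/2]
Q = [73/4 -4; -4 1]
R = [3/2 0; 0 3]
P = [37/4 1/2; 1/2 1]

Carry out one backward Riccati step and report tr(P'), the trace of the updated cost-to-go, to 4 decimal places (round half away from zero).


38.2128

BᵀP = [0.5000 1.0000; -14.1250 -1.2500]
S = R + BᵀPB = [3/2 0; 0 3] + [1.0000 -1.2500; -1.2500 21.8125] = [2.5000 -1.2500; -1.2500 24.8125]
BᵀPA = [-0.7500 3.0000; 7.6875 -57.7500]
K = S⁻¹·BᵀPA = [-0.1488 0.0372; 0.3023 -2.3256]
A−BK = [-0.0465 0.5116; -0.2000 -0.2000]
AᵀP(A−BK) = [0.3767 -2.3442; -2.3442 18.5860]
P' = Q + AᵀP(A−BK) = [18.6267 -6.3442; -6.3442 19.5860]
tr(P') = 38.2128


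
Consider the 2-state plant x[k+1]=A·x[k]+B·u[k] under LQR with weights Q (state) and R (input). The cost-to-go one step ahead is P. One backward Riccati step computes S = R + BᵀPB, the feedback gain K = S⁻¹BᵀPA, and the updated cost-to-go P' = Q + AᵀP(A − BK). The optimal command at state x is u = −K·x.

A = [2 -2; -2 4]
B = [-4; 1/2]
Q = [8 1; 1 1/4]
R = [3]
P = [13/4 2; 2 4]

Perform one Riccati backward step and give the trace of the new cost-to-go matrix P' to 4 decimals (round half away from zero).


BᵀP = [-12.0000 -6.0000]
S = R + BᵀPB = [3] + [45.0000] = [48.0000]
BᵀPA = [-12.0000 0.0000]
K = S⁻¹·BᵀPA = [-0.2500 0.0000]
A−BK = [1.0000 -2.0000; -1.8750 4.0000]
AᵀP(A−BK) = [10.0000 -21.0000; -21.0000 45.0000]
P' = Q + AᵀP(A−BK) = [18.0000 -20.0000; -20.0000 45.2500]
tr(P') = 63.2500

63.2500


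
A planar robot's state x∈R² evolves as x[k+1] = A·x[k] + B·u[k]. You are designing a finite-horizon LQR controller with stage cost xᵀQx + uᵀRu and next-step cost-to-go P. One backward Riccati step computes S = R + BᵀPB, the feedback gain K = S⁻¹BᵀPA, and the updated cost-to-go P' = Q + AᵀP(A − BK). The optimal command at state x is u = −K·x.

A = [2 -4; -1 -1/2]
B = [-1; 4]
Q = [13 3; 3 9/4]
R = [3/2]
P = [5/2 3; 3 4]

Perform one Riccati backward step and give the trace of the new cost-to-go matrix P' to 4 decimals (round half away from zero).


24.4261

BᵀP = [9.5000 13.0000]
S = R + BᵀPB = [3/2] + [42.5000] = [44.0000]
BᵀPA = [6.0000 -44.5000]
K = S⁻¹·BᵀPA = [0.1364 -1.0114]
A−BK = [2.1364 -5.0114; -1.5455 3.5455]
AᵀP(A−BK) = [1.1818 -2.9318; -2.9318 7.9943]
P' = Q + AᵀP(A−BK) = [14.1818 0.0682; 0.0682 10.2443]
tr(P') = 24.4261


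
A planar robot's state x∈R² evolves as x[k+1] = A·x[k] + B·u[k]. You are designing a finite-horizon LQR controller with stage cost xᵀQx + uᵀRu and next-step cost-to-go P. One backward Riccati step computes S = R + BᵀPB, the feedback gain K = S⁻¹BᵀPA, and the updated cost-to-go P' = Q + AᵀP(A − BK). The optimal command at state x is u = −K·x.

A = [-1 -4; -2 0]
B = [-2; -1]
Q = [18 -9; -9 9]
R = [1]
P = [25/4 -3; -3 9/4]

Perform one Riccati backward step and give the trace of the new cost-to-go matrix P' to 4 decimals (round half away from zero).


41.1423

BᵀP = [-9.5000 3.7500]
S = R + BᵀPB = [1] + [15.2500] = [16.2500]
BᵀPA = [2.0000 38.0000]
K = S⁻¹·BᵀPA = [0.1231 2.3385]
A−BK = [-0.7538 0.6769; -1.8769 2.3385]
AᵀP(A−BK) = [3.0038 -3.6769; -3.6769 11.1385]
P' = Q + AᵀP(A−BK) = [21.0038 -12.6769; -12.6769 20.1385]
tr(P') = 41.1423


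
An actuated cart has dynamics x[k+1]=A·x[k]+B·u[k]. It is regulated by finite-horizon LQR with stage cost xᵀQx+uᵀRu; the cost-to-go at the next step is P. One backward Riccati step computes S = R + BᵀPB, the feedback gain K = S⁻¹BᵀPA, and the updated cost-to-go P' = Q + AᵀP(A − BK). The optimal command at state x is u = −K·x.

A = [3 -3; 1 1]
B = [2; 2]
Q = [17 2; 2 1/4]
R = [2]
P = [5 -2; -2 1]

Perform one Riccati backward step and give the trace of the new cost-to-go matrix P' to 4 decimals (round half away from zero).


43.6500

BᵀP = [6.0000 -2.0000]
S = R + BᵀPB = [2] + [8.0000] = [10.0000]
BᵀPA = [16.0000 -20.0000]
K = S⁻¹·BᵀPA = [1.6000 -2.0000]
A−BK = [-0.2000 1.0000; -2.2000 5.0000]
AᵀP(A−BK) = [8.4000 -12.0000; -12.0000 18.0000]
P' = Q + AᵀP(A−BK) = [25.4000 -10.0000; -10.0000 18.2500]
tr(P') = 43.6500


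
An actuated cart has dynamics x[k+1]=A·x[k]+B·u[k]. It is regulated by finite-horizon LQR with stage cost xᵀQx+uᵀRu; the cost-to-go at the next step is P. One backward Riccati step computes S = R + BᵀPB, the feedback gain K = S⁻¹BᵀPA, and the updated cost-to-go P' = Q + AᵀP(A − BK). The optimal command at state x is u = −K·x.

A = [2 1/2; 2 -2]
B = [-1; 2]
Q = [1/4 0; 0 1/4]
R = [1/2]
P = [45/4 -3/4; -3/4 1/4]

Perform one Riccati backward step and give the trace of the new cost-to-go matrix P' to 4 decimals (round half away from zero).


BᵀP = [-12.7500 1.2500]
S = R + BᵀPB = [1/2] + [15.2500] = [15.7500]
BᵀPA = [-23.0000 -8.8750]
K = S⁻¹·BᵀPA = [-1.4603 -0.5635]
A−BK = [0.5397 -0.0635; 4.9206 -0.8730]
AᵀP(A−BK) = [6.4127 -0.4603; -0.4603 0.3115]
P' = Q + AᵀP(A−BK) = [6.6627 -0.4603; -0.4603 0.5615]
tr(P') = 7.2242

7.2242


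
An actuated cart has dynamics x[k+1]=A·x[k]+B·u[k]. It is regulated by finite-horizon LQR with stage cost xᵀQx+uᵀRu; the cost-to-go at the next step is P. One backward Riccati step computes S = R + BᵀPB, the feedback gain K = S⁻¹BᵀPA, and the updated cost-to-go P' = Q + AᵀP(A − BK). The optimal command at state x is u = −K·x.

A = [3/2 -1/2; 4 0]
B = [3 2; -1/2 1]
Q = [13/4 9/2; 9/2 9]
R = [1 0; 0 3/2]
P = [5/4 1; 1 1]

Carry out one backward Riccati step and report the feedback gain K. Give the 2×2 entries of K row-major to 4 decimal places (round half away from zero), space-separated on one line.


BᵀP = [3.2500 2.5000; 3.5000 3.0000]
S = R + BᵀPB = [1 0; 0 3/2] + [8.5000 9.0000; 9.0000 10.0000] = [9.5000 9.0000; 9.0000 11.5000]
BᵀPA = [14.8750 -1.6250; 17.2500 -1.7500]
K = S⁻¹·BᵀPA = [0.5597 -0.1040; 1.0619 -0.0708]
A−BK = [-2.3031 -0.0465; 3.2179 0.0188]
AᵀP(A−BK) = [4.1679 -0.1695; -0.1695 0.0196]
P' = Q + AᵀP(A−BK) = [7.4179 4.3305; 4.3305 9.0196]
tr(P') = 16.4375

0.5597 -0.1040 1.0619 -0.0708


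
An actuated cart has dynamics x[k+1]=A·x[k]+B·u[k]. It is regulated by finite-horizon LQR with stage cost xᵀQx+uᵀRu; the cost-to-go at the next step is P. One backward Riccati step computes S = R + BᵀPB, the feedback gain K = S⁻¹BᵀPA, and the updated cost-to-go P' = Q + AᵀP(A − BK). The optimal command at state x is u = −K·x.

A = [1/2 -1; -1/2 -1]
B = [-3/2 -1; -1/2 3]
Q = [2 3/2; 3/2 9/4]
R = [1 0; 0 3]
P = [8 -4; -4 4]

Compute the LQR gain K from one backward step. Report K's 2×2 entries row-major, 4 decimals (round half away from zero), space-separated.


-0.1980 0.6627 -0.1922 -0.1490

BᵀP = [-10.0000 4.0000; -20.0000 16.0000]
S = R + BᵀPB = [1 0; 0 3] + [13.0000 22.0000; 22.0000 68.0000] = [14.0000 22.0000; 22.0000 71.0000]
BᵀPA = [-7.0000 6.0000; -18.0000 4.0000]
K = S⁻¹·BᵀPA = [-0.1980 0.6627; -0.1922 -0.1490]
A−BK = [0.0108 -0.1549; -0.0225 -0.2216]
AᵀP(A−BK) = [0.1549 -0.0431; -0.0431 0.6196]
P' = Q + AᵀP(A−BK) = [2.1549 1.4569; 1.4569 2.8696]
tr(P') = 5.0245


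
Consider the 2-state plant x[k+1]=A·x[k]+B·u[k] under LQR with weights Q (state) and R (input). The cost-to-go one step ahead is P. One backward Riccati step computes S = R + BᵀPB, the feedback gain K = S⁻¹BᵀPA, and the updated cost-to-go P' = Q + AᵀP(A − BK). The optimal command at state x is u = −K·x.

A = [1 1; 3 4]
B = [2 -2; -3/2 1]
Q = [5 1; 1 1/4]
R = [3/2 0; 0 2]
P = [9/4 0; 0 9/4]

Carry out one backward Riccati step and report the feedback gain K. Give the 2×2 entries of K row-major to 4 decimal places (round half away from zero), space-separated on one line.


BᵀP = [4.5000 -3.3750; -4.5000 2.2500]
S = R + BᵀPB = [3/2 0; 0 2] + [14.0625 -12.3750; -12.3750 11.2500] = [15.5625 -12.3750; -12.3750 13.2500]
BᵀPA = [-5.6250 -9.0000; 2.2500 4.5000]
K = S⁻¹·BᵀPA = [-0.8799 -1.1979; -0.6519 -0.7792]
A−BK = [1.4558 1.8375; 2.3322 2.9823]
AᵀP(A−BK) = [19.0177 24.2650; 24.2650 30.9753]
P' = Q + AᵀP(A−BK) = [24.0177 25.2650; 25.2650 31.2253]
tr(P') = 55.2429

-0.8799 -1.1979 -0.6519 -0.7792


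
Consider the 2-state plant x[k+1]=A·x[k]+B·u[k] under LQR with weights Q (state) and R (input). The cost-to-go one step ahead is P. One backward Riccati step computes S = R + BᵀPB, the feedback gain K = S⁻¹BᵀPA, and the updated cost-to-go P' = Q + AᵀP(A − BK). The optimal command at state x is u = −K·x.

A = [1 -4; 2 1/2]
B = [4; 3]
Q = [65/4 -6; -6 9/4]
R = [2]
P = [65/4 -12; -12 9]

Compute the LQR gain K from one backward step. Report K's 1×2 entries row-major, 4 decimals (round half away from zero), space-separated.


BᵀP = [29.0000 -21.0000]
S = R + BᵀPB = [2] + [53.0000] = [55.0000]
BᵀPA = [-13.0000 -126.5000]
K = S⁻¹·BᵀPA = [-0.2364 -2.3000]
A−BK = [1.9455 5.2000; 2.7091 7.4000]
AᵀP(A−BK) = [1.1773 4.1000; 4.1000 19.3000]
P' = Q + AᵀP(A−BK) = [17.4273 -1.9000; -1.9000 21.5500]
tr(P') = 38.9773

-0.2364 -2.3000


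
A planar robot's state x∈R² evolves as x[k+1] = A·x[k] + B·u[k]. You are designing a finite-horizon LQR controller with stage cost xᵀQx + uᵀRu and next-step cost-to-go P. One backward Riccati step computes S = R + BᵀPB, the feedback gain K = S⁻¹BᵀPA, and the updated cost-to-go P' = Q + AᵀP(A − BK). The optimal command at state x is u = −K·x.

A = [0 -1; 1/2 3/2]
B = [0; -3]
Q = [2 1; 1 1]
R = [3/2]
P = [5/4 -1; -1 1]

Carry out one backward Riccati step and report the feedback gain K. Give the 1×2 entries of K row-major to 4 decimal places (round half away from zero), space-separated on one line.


-0.1429 -0.7143

BᵀP = [3.0000 -3.0000]
S = R + BᵀPB = [3/2] + [9.0000] = [10.5000]
BᵀPA = [-1.5000 -7.5000]
K = S⁻¹·BᵀPA = [-0.1429 -0.7143]
A−BK = [0.0000 -1.0000; 0.0714 -0.6429]
AᵀP(A−BK) = [0.0357 0.1786; 0.1786 1.1429]
P' = Q + AᵀP(A−BK) = [2.0357 1.1786; 1.1786 2.1429]
tr(P') = 4.1786


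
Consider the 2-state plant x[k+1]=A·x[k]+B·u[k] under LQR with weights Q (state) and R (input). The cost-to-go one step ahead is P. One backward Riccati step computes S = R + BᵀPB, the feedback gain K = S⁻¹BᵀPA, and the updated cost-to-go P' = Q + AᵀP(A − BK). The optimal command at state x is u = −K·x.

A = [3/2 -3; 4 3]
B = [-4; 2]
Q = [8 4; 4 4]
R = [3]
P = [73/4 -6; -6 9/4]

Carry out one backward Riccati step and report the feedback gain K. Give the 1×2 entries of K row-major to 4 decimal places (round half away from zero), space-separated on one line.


-0.0338 0.8513

BᵀP = [-85.0000 28.5000]
S = R + BᵀPB = [3] + [397.0000] = [400.0000]
BᵀPA = [-13.5000 340.5000]
K = S⁻¹·BᵀPA = [-0.0338 0.8513]
A−BK = [1.3650 0.4050; 4.0675 1.2975]
AᵀP(A−BK) = [4.6069 1.3669; 1.3669 2.6494]
P' = Q + AᵀP(A−BK) = [12.6069 5.3669; 5.3669 6.6494]
tr(P') = 19.2563


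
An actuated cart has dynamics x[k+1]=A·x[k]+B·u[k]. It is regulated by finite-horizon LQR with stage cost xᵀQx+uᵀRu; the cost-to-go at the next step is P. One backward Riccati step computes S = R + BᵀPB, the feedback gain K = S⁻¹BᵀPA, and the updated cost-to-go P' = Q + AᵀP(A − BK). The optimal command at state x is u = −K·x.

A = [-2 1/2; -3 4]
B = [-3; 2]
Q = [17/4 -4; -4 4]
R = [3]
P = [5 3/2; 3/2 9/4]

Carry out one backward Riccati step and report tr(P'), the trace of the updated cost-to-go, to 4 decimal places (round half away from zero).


94.0577

BᵀP = [-12.0000 0.0000]
S = R + BᵀPB = [3] + [36.0000] = [39.0000]
BᵀPA = [24.0000 -6.0000]
K = S⁻¹·BᵀPA = [0.6154 -0.1538]
A−BK = [-0.1538 0.0385; -4.2308 4.3077]
AᵀP(A−BK) = [43.4808 -42.5577; -42.5577 42.3269]
P' = Q + AᵀP(A−BK) = [47.7308 -46.5577; -46.5577 46.3269]
tr(P') = 94.0577


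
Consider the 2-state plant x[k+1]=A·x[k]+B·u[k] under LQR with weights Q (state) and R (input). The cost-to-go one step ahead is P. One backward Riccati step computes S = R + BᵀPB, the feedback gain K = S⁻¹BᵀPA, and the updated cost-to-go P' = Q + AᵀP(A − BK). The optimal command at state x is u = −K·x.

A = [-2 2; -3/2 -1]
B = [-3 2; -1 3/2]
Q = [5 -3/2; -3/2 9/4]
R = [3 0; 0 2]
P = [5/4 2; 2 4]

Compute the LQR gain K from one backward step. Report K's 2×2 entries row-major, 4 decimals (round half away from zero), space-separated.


0.3661 -0.1071 -0.5820 -0.0656

BᵀP = [-5.7500 -10.0000; 5.5000 10.0000]
S = R + BᵀPB = [3 0; 0 2] + [27.2500 -26.5000; -26.5000 26.0000] = [30.2500 -26.5000; -26.5000 28.0000]
BᵀPA = [26.5000 -1.5000; -26.0000 1.0000]
K = S⁻¹·BᵀPA = [0.3661 -0.1071; -0.5820 -0.0656]
A−BK = [0.2625 1.8100; -0.2608 -1.0086]
AᵀP(A−BK) = [1.1641 0.1313; 0.1313 0.9050]
P' = Q + AᵀP(A−BK) = [6.1641 -1.3687; -1.3687 3.1550]
tr(P') = 9.3191


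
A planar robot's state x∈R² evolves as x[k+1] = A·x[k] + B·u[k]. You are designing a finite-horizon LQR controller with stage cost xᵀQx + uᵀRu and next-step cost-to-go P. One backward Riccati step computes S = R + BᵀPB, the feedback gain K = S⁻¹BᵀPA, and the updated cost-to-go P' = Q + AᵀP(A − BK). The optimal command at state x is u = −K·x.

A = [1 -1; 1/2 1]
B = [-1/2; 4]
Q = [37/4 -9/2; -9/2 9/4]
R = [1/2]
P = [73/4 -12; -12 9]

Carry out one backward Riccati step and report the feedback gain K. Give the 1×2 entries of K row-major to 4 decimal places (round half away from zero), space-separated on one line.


-0.1833 0.5030

BᵀP = [-57.1250 42.0000]
S = R + BᵀPB = [1/2] + [196.5625] = [197.0625]
BᵀPA = [-36.1250 99.1250]
K = S⁻¹·BᵀPA = [-0.1833 0.5030]
A−BK = [0.9083 -0.7485; 1.2333 -1.0121]
AᵀP(A−BK) = [1.8777 -1.5787; -1.5787 1.3888]
P' = Q + AᵀP(A−BK) = [11.1277 -6.0787; -6.0787 3.6388]
tr(P') = 14.7665


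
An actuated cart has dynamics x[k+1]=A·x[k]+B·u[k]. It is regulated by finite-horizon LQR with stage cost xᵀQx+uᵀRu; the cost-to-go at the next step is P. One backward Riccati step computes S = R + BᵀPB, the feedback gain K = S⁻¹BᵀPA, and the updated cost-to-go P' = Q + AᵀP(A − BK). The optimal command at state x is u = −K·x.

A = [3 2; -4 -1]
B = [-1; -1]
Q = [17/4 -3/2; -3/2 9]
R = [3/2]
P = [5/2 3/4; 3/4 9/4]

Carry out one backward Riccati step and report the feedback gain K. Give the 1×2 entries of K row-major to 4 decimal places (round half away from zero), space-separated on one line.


0.2903 -0.4516

BᵀP = [-3.2500 -3.0000]
S = R + BᵀPB = [3/2] + [6.2500] = [7.7500]
BᵀPA = [2.2500 -3.5000]
K = S⁻¹·BᵀPA = [0.2903 -0.4516]
A−BK = [3.2903 1.5484; -3.7097 -1.4516]
AᵀP(A−BK) = [39.8468 16.7661; 16.7661 7.6694]
P' = Q + AᵀP(A−BK) = [44.0968 15.2661; 15.2661 16.6694]
tr(P') = 60.7661


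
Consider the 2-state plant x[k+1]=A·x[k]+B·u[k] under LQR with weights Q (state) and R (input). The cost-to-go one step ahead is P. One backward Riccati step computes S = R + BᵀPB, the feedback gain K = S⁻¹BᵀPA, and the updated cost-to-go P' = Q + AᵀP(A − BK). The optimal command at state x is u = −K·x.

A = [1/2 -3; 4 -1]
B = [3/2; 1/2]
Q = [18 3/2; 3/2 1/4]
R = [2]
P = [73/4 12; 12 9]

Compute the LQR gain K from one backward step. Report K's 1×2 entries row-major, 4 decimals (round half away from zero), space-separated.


BᵀP = [33.3750 22.5000]
S = R + BᵀPB = [2] + [61.3125] = [63.3125]
BᵀPA = [106.6875 -122.6250]
K = S⁻¹·BᵀPA = [1.6851 -1.9368]
A−BK = [-2.0276 -0.0948; 3.1575 -0.0316]
AᵀP(A−BK) = [16.7841 -6.7404; -6.7404 7.7473]
P' = Q + AᵀP(A−BK) = [34.7841 -5.2404; -5.2404 7.9973]
tr(P') = 42.7813

1.6851 -1.9368


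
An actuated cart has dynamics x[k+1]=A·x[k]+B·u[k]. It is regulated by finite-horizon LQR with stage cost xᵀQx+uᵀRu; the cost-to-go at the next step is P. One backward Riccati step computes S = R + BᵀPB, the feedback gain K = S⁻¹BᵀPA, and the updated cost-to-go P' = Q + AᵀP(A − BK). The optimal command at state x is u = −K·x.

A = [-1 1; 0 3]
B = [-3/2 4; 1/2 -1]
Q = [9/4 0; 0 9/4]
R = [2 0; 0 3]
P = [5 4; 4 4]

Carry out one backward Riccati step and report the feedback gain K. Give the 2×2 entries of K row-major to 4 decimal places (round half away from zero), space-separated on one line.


BᵀP = [-5.5000 -4.0000; 16.0000 12.0000]
S = R + BᵀPB = [2 0; 0 3] + [6.2500 -18.0000; -18.0000 52.0000] = [8.2500 -18.0000; -18.0000 55.0000]
BᵀPA = [5.5000 -17.5000; -16.0000 52.0000]
K = S⁻¹·BᵀPA = [0.1118 -0.2042; -0.2543 0.8786]
A−BK = [0.1850 -2.8208; -0.3102 3.9807]
AᵀP(A−BK) = [0.3160 -1.8189; -1.8189 15.7380]
P' = Q + AᵀP(A−BK) = [2.5660 -1.8189; -1.8189 17.9880]
tr(P') = 20.5539

0.1118 -0.2042 -0.2543 0.8786


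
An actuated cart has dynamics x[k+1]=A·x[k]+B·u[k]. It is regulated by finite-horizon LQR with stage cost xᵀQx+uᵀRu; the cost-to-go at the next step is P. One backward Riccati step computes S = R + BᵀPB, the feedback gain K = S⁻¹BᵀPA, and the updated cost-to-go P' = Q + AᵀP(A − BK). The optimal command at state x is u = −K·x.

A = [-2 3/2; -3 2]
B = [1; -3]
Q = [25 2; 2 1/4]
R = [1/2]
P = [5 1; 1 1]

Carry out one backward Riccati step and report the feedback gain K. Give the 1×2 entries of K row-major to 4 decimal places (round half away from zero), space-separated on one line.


0.2353 -0.1176

BᵀP = [2.0000 -2.0000]
S = R + BᵀPB = [1/2] + [8.0000] = [8.5000]
BᵀPA = [2.0000 -1.0000]
K = S⁻¹·BᵀPA = [0.2353 -0.1176]
A−BK = [-2.2353 1.6176; -2.2941 1.6471]
AᵀP(A−BK) = [40.5294 -29.2647; -29.2647 21.1324]
P' = Q + AᵀP(A−BK) = [65.5294 -27.2647; -27.2647 21.3824]
tr(P') = 86.9118


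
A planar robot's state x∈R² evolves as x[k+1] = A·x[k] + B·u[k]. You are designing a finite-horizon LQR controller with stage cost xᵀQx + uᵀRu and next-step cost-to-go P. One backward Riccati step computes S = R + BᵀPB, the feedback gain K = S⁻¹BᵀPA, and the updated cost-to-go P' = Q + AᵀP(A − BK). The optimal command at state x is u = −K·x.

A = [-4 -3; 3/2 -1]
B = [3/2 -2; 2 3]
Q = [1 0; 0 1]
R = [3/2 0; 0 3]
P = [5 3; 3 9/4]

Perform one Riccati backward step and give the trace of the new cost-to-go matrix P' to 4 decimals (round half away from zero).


9.0857

BᵀP = [13.5000 9.0000; -1.0000 0.7500]
S = R + BᵀPB = [3/2 0; 0 3] + [38.2500 0.0000; 0.0000 4.2500] = [39.7500 0.0000; 0.0000 7.2500]
BᵀPA = [-40.5000 -49.5000; 5.1250 2.2500]
K = S⁻¹·BᵀPA = [-1.0189 -1.2453; 0.7069 0.3103]
A−BK = [-1.0579 -0.5114; 1.4170 0.5595]
AᵀP(A−BK) = [4.1755 3.1005; 3.1005 2.9102]
P' = Q + AᵀP(A−BK) = [5.1755 3.1005; 3.1005 3.9102]
tr(P') = 9.0857


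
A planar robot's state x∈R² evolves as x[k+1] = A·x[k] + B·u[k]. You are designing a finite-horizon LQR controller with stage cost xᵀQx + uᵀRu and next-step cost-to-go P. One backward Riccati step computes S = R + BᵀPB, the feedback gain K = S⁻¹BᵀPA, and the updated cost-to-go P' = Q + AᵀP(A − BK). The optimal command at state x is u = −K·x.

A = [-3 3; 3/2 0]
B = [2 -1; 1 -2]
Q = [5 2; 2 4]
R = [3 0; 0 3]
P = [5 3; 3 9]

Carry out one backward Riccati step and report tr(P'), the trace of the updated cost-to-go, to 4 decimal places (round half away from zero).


34.3207

BᵀP = [13.0000 15.0000; -11.0000 -21.0000]
S = R + BᵀPB = [3 0; 0 3] + [41.0000 -43.0000; -43.0000 53.0000] = [44.0000 -43.0000; -43.0000 56.0000]
BᵀPA = [-16.5000 39.0000; 1.5000 -33.0000]
K = S⁻¹·BᵀPA = [-1.3976 1.2439; -1.0463 0.3659]
A−BK = [-1.2512 0.8780; 0.8049 -0.5122]
AᵀP(A−BK) = [16.7598 -11.5244; -11.5244 8.5610]
P' = Q + AᵀP(A−BK) = [21.7598 -9.5244; -9.5244 12.5610]
tr(P') = 34.3207


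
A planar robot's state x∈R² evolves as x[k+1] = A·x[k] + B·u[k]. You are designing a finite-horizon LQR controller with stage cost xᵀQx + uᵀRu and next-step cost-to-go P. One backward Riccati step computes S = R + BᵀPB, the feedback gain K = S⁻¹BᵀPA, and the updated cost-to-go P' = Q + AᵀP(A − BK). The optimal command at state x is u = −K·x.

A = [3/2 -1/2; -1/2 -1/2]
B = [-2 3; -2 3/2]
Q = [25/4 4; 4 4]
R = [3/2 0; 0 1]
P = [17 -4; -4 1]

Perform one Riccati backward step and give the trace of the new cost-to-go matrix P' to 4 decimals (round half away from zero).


10.7228

BᵀP = [-26.0000 6.0000; 45.0000 -10.5000]
S = R + BᵀPB = [3/2 0; 0 1] + [40.0000 -69.0000; -69.0000 119.2500] = [41.5000 -69.0000; -69.0000 120.2500]
BᵀPA = [-42.0000 10.0000; 72.7500 -17.2500]
K = S⁻¹·BᵀPA = [-0.1341 0.0534; 0.5281 -0.1128]
A−BK = [-0.3523 -0.0548; -1.5602 -0.2240]
AᵀP(A−BK) = [0.4527 -0.0503; -0.0503 0.0200]
P' = Q + AᵀP(A−BK) = [6.7027 3.9497; 3.9497 4.0200]
tr(P') = 10.7228


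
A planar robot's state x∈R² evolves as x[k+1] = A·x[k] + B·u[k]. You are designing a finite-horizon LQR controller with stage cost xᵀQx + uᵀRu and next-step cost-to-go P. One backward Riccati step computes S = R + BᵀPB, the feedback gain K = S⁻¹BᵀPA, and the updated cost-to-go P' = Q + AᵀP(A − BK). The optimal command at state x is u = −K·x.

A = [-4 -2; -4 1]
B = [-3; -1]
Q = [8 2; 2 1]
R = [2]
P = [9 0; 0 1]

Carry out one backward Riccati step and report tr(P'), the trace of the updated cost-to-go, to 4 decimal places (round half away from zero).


23.2262

BᵀP = [-27.0000 -1.0000]
S = R + BᵀPB = [2] + [82.0000] = [84.0000]
BᵀPA = [112.0000 53.0000]
K = S⁻¹·BᵀPA = [1.3333 0.6310]
A−BK = [0.0000 -0.1071; -2.6667 1.6310]
AᵀP(A−BK) = [10.6667 -2.6667; -2.6667 3.5595]
P' = Q + AᵀP(A−BK) = [18.6667 -0.6667; -0.6667 4.5595]
tr(P') = 23.2262


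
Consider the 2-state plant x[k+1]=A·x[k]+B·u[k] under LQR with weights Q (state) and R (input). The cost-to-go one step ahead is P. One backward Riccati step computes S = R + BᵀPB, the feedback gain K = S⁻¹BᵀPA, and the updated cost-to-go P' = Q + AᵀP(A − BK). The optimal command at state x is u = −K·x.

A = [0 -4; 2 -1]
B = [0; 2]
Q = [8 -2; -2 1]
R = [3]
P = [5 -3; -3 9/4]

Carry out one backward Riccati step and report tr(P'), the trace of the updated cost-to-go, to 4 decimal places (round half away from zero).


37.8125

BᵀP = [-6.0000 4.5000]
S = R + BᵀPB = [3] + [9.0000] = [12.0000]
BᵀPA = [9.0000 19.5000]
K = S⁻¹·BᵀPA = [0.7500 1.6250]
A−BK = [0.0000 -4.0000; 0.5000 -4.2500]
AᵀP(A−BK) = [2.2500 4.8750; 4.8750 26.5625]
P' = Q + AᵀP(A−BK) = [10.2500 2.8750; 2.8750 27.5625]
tr(P') = 37.8125


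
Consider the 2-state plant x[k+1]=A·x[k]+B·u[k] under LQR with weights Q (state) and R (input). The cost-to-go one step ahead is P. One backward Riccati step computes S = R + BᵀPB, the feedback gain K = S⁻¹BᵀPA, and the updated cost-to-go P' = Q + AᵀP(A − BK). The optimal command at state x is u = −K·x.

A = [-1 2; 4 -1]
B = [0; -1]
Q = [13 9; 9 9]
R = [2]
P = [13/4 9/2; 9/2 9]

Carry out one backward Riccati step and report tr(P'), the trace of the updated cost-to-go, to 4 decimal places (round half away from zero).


47.0455

BᵀP = [-4.5000 -9.0000]
S = R + BᵀPB = [2] + [9.0000] = [11.0000]
BᵀPA = [-31.5000 0.0000]
K = S⁻¹·BᵀPA = [-2.8636 0.0000]
A−BK = [-1.0000 2.0000; 1.1364 -1.0000]
AᵀP(A−BK) = [21.0455 -2.0000; -2.0000 4.0000]
P' = Q + AᵀP(A−BK) = [34.0455 7.0000; 7.0000 13.0000]
tr(P') = 47.0455


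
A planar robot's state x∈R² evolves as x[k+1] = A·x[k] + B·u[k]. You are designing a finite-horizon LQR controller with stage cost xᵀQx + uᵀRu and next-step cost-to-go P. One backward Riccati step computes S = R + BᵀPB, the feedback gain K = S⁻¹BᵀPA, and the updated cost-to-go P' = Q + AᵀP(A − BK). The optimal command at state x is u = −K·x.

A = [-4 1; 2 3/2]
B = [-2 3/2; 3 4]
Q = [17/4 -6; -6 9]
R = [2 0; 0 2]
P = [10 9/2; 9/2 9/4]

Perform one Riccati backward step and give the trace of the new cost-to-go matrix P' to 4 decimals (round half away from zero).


BᵀP = [-6.5000 -2.2500; 33.0000 15.7500]
S = R + BᵀPB = [2 0; 0 2] + [6.2500 -18.7500; -18.7500 112.5000] = [8.2500 -18.7500; -18.7500 114.5000]
BᵀPA = [21.5000 -9.8750; -100.5000 56.6250]
K = S⁻¹·BᵀPA = [0.9735 -0.1163; -0.7183 0.4755]
A−BK = [-0.9754 0.0542; 1.9526 -0.0531]
AᵀP(A−BK) = [3.8790 -0.9622; -0.9622 0.4890]
P' = Q + AᵀP(A−BK) = [8.1290 -6.9622; -6.9622 9.4890]
tr(P') = 17.6181

17.6181


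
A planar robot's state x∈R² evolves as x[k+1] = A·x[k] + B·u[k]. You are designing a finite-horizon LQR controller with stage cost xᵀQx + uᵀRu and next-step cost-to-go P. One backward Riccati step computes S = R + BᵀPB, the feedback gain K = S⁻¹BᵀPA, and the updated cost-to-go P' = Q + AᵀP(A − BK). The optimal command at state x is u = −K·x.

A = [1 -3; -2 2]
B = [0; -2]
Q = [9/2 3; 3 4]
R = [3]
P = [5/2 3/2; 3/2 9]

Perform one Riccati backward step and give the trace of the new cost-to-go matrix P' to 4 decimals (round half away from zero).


34.8846

BᵀP = [-3.0000 -18.0000]
S = R + BᵀPB = [3] + [36.0000] = [39.0000]
BᵀPA = [33.0000 -27.0000]
K = S⁻¹·BᵀPA = [0.8462 -0.6923]
A−BK = [1.0000 -3.0000; -0.3077 0.6154]
AᵀP(A−BK) = [4.5769 -8.6538; -8.6538 21.8077]
P' = Q + AᵀP(A−BK) = [9.0769 -5.6538; -5.6538 25.8077]
tr(P') = 34.8846


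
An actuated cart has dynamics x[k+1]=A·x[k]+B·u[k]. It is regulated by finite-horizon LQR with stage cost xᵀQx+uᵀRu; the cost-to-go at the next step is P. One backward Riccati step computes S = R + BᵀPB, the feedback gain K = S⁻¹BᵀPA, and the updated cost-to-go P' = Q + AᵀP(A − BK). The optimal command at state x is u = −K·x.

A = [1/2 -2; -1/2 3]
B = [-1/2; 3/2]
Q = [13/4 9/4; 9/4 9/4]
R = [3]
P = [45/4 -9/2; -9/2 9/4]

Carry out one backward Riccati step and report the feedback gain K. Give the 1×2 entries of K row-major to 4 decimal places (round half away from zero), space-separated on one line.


-0.5106 2.3617

BᵀP = [-12.3750 5.6250]
S = R + BᵀPB = [3] + [14.6250] = [17.6250]
BᵀPA = [-9.0000 41.6250]
K = S⁻¹·BᵀPA = [-0.5106 2.3617]
A−BK = [0.2447 -0.8191; 0.2660 -0.5426]
AᵀP(A−BK) = [1.0293 -4.6197; -4.6197 20.9441]
P' = Q + AᵀP(A−BK) = [4.2793 -2.3697; -2.3697 23.1941]
tr(P') = 27.4734


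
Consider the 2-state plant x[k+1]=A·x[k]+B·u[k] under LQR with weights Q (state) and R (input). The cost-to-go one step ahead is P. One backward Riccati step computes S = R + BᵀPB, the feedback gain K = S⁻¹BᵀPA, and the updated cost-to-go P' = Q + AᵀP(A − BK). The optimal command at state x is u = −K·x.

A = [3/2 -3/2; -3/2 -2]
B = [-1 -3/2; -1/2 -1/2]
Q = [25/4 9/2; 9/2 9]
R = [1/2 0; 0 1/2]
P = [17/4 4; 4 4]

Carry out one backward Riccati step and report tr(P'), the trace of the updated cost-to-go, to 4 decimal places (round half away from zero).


16.9805

BᵀP = [-6.2500 -6.0000; -8.3750 -8.0000]
S = R + BᵀPB = [1/2 0; 0 1/2] + [9.2500 12.3750; 12.3750 16.5625] = [9.7500 12.3750; 12.3750 17.0625]
BᵀPA = [-0.3750 21.3750; -0.5625 28.5625]
K = S⁻¹·BᵀPA = [0.0426 0.8511; -0.0638 1.0567]
A−BK = [1.4468 0.9362; -1.5106 -1.0461]
AᵀP(A−BK) = [0.5426 0.3511; 0.3511 1.1879]
P' = Q + AᵀP(A−BK) = [6.7926 4.8511; 4.8511 10.1879]
tr(P') = 16.9805


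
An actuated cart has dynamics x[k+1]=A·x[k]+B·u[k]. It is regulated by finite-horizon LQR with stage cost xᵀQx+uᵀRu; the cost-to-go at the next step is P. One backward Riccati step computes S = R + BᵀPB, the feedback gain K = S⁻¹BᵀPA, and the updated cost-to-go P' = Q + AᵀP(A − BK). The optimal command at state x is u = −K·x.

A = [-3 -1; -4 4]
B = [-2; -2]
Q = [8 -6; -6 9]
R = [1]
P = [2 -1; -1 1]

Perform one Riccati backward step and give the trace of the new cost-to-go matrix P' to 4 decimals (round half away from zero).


BᵀP = [-2.0000 0.0000]
S = R + BᵀPB = [1] + [4.0000] = [5.0000]
BᵀPA = [6.0000 2.0000]
K = S⁻¹·BᵀPA = [1.2000 0.4000]
A−BK = [-0.6000 -0.2000; -1.6000 4.8000]
AᵀP(A−BK) = [2.8000 -4.4000; -4.4000 25.2000]
P' = Q + AᵀP(A−BK) = [10.8000 -10.4000; -10.4000 34.2000]
tr(P') = 45.0000

45.0000


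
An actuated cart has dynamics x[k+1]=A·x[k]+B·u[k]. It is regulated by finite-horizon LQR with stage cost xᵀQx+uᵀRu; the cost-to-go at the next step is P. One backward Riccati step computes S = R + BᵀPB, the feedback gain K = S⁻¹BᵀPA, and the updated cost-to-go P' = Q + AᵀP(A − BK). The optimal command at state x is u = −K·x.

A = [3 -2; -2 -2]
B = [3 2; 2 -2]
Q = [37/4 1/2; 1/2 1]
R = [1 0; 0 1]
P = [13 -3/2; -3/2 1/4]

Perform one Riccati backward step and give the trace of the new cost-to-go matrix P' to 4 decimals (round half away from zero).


11.7274

BᵀP = [36.0000 -4.0000; 29.0000 -3.5000]
S = R + BᵀPB = [1 0; 0 1] + [100.0000 80.0000; 80.0000 65.0000] = [101.0000 80.0000; 80.0000 66.0000]
BᵀPA = [116.0000 -64.0000; 94.0000 -51.0000]
K = S⁻¹·BᵀPA = [0.5113 -0.5414; 0.8045 -0.1165]
A−BK = [-0.1429 -0.1429; -1.4135 -1.1504]
AᵀP(A−BK) = [1.0677 -0.2481; -0.2481 0.4098]
P' = Q + AᵀP(A−BK) = [10.3177 0.2519; 0.2519 1.4098]
tr(P') = 11.7274


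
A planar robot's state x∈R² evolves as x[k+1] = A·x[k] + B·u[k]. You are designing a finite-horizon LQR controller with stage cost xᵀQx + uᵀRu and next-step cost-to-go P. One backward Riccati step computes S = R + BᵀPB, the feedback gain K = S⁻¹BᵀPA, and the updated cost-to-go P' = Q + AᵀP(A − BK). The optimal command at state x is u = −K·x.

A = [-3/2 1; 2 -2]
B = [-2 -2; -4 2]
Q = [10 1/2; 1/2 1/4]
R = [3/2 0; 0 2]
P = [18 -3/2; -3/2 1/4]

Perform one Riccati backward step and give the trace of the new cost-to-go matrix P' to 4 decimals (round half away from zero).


12.0072

BᵀP = [-30.0000 2.0000; -39.0000 3.5000]
S = R + BᵀPB = [3/2 0; 0 2] + [52.0000 64.0000; 64.0000 85.0000] = [53.5000 64.0000; 64.0000 87.0000]
BᵀPA = [49.0000 -34.0000; 65.5000 -46.0000]
K = S⁻¹·BᵀPA = [0.1271 -0.0251; 0.6594 -0.5103]
A−BK = [0.0730 -0.0707; 1.1898 -1.0797]
AᵀP(A−BK) = [1.0830 -0.8474; -0.8474 0.6741]
P' = Q + AᵀP(A−BK) = [11.0830 -0.3474; -0.3474 0.9241]
tr(P') = 12.0072


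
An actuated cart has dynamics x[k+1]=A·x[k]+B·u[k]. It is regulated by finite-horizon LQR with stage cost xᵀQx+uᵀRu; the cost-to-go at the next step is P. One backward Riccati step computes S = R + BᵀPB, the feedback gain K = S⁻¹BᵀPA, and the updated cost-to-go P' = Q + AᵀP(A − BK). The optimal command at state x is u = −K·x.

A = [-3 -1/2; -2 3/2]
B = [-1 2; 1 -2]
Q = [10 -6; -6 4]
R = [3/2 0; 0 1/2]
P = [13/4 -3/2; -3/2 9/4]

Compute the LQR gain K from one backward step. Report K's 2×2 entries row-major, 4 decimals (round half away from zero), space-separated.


0.0603 0.0714 -0.3616 -0.4286

BᵀP = [-4.7500 3.7500; 9.5000 -7.5000]
S = R + BᵀPB = [3/2 0; 0 1/2] + [8.5000 -17.0000; -17.0000 34.0000] = [10.0000 -17.0000; -17.0000 34.5000]
BᵀPA = [6.7500 8.0000; -13.5000 -16.0000]
K = S⁻¹·BᵀPA = [0.0603 0.0714; -0.3616 -0.4286]
A−BK = [-2.2165 0.4286; -2.7835 0.5714]
AᵀP(A−BK) = [14.9615 -2.8929; -2.8929 0.6964]
P' = Q + AᵀP(A−BK) = [24.9615 -8.8929; -8.8929 4.6964]
tr(P') = 29.6579


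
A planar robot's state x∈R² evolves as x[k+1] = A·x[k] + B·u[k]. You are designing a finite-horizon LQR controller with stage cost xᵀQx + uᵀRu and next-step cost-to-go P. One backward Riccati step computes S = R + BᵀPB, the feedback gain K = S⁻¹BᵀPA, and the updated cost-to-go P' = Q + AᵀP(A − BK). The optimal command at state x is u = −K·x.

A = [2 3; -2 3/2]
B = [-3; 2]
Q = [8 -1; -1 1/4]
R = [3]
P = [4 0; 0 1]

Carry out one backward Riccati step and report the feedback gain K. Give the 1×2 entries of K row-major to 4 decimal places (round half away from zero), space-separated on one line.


BᵀP = [-12.0000 2.0000]
S = R + BᵀPB = [3] + [40.0000] = [43.0000]
BᵀPA = [-28.0000 -33.0000]
K = S⁻¹·BᵀPA = [-0.6512 -0.7674]
A−BK = [0.0465 0.6977; -0.6977 3.0349]
AᵀP(A−BK) = [1.7674 -0.4884; -0.4884 12.9244]
P' = Q + AᵀP(A−BK) = [9.7674 -1.4884; -1.4884 13.1744]
tr(P') = 22.9419

-0.6512 -0.7674


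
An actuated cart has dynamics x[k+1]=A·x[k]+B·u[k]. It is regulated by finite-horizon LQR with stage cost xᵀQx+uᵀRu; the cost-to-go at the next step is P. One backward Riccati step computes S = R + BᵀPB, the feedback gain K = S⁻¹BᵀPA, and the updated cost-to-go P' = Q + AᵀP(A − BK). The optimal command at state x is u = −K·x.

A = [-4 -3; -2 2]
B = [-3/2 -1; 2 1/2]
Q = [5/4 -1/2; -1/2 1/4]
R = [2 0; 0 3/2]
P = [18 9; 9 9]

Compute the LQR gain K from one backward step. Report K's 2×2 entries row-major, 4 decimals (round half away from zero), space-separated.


BᵀP = [-9.0000 4.5000; -13.5000 -4.5000]
S = R + BᵀPB = [2 0; 0 3/2] + [22.5000 11.2500; 11.2500 11.2500] = [24.5000 11.2500; 11.2500 12.7500]
BᵀPA = [27.0000 36.0000; 63.0000 31.5000]
K = S⁻¹·BᵀPA = [-1.9617 0.5631; 6.6720 1.9738]
A−BK = [-0.2704 -0.1816; -1.4127 -0.1130]
AᵀP(A−BK) = [100.6256 22.4501; 22.4501 7.5560]
P' = Q + AᵀP(A−BK) = [101.8756 21.9501; 21.9501 7.8060]
tr(P') = 109.6816

-1.9617 0.5631 6.6720 1.9738


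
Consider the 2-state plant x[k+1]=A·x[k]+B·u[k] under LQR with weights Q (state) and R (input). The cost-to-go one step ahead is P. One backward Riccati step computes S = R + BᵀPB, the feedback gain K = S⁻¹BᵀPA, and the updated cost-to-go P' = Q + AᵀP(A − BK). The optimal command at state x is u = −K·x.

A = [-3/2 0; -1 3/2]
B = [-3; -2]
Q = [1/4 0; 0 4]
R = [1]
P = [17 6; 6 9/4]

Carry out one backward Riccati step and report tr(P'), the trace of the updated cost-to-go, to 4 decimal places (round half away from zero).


BᵀP = [-63.0000 -22.5000]
S = R + BᵀPB = [1] + [234.0000] = [235.0000]
BᵀPA = [117.0000 -33.7500]
K = S⁻¹·BᵀPA = [0.4979 -0.1436]
A−BK = [-0.0064 -0.4309; -0.0043 1.2128]
AᵀP(A−BK) = [0.2489 -0.0718; -0.0718 0.2154]
P' = Q + AᵀP(A−BK) = [0.4989 -0.0718; -0.0718 4.2154]
tr(P') = 4.7144

4.7144


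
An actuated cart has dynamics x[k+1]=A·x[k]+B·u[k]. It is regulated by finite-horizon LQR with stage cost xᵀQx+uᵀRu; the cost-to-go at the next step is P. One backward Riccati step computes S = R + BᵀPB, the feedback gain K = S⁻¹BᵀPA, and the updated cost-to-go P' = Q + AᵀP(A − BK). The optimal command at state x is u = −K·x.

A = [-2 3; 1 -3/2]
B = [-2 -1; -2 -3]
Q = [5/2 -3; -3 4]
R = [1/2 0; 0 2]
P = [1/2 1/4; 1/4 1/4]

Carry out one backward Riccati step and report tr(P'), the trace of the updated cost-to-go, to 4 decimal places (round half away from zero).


8.1753

BᵀP = [-1.5000 -1.0000; -1.2500 -1.0000]
S = R + BᵀPB = [1/2 0; 0 2] + [5.0000 4.5000; 4.5000 4.2500] = [5.5000 4.5000; 4.5000 6.2500]
BᵀPA = [2.0000 -3.0000; 1.5000 -2.2500]
K = S⁻¹·BᵀPA = [0.4071 -0.6106; -0.0531 0.0796]
A−BK = [-1.2389 1.8584; 1.6549 -2.4823]
AᵀP(A−BK) = [0.5155 -0.7732; -0.7732 1.1598]
P' = Q + AᵀP(A−BK) = [3.0155 -3.7732; -3.7732 5.1598]
tr(P') = 8.1753


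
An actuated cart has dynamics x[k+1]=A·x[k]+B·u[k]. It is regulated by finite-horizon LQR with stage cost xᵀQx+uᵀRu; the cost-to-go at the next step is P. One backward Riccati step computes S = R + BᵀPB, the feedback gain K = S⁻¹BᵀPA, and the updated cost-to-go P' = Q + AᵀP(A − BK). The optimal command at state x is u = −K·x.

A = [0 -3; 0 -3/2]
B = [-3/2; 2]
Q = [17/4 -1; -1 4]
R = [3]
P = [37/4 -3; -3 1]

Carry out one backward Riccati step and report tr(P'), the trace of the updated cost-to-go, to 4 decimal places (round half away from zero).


BᵀP = [-19.8750 6.5000]
S = R + BᵀPB = [3] + [42.8125] = [45.8125]
BᵀPA = [0.0000 49.8750]
K = S⁻¹·BᵀPA = [0.0000 1.0887]
A−BK = [0.0000 -1.3670; 0.0000 -3.6774]
AᵀP(A−BK) = [0.0000 0.0000; 0.0000 4.2023]
P' = Q + AᵀP(A−BK) = [4.2500 -1.0000; -1.0000 8.2023]
tr(P') = 12.4523

12.4523
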